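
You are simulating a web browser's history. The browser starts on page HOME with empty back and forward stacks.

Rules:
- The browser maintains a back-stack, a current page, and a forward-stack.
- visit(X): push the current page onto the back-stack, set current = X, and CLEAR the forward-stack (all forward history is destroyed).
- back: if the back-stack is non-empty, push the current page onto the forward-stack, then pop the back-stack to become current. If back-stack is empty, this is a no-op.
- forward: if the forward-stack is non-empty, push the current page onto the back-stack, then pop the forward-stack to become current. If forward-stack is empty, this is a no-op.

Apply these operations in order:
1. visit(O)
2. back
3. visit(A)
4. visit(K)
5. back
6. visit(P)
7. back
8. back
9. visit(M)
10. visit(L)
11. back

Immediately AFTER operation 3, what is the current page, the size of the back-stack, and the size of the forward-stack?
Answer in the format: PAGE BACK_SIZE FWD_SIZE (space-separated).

After 1 (visit(O)): cur=O back=1 fwd=0
After 2 (back): cur=HOME back=0 fwd=1
After 3 (visit(A)): cur=A back=1 fwd=0

A 1 0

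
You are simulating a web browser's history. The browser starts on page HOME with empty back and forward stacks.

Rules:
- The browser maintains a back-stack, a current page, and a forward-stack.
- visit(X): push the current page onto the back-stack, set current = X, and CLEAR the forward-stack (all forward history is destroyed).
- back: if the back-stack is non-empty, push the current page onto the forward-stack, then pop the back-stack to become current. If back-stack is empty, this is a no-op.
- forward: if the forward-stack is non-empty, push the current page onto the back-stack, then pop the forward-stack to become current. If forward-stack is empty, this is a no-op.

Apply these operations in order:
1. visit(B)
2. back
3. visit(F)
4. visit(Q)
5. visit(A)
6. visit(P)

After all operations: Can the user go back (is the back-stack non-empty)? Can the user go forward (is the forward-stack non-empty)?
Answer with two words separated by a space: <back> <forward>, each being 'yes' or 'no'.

Answer: yes no

Derivation:
After 1 (visit(B)): cur=B back=1 fwd=0
After 2 (back): cur=HOME back=0 fwd=1
After 3 (visit(F)): cur=F back=1 fwd=0
After 4 (visit(Q)): cur=Q back=2 fwd=0
After 5 (visit(A)): cur=A back=3 fwd=0
After 6 (visit(P)): cur=P back=4 fwd=0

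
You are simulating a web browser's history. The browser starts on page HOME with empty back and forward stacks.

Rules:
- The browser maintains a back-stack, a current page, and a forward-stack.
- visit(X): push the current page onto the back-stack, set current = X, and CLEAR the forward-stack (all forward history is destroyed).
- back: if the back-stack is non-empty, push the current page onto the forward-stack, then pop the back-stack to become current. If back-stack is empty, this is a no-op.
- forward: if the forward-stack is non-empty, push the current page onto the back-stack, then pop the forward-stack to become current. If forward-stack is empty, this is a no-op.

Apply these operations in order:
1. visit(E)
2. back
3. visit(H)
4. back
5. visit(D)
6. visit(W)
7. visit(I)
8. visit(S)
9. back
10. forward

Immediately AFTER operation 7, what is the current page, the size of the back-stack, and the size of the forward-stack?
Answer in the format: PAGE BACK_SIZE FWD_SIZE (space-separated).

After 1 (visit(E)): cur=E back=1 fwd=0
After 2 (back): cur=HOME back=0 fwd=1
After 3 (visit(H)): cur=H back=1 fwd=0
After 4 (back): cur=HOME back=0 fwd=1
After 5 (visit(D)): cur=D back=1 fwd=0
After 6 (visit(W)): cur=W back=2 fwd=0
After 7 (visit(I)): cur=I back=3 fwd=0

I 3 0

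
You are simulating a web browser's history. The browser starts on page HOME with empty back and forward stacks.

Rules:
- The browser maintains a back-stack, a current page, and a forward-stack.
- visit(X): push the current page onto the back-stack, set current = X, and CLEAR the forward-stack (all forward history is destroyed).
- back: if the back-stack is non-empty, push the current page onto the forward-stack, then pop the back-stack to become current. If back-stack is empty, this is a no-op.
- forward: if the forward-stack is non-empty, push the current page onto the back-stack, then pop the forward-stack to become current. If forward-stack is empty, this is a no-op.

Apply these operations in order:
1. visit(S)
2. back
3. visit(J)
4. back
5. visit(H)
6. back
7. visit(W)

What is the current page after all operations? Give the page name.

Answer: W

Derivation:
After 1 (visit(S)): cur=S back=1 fwd=0
After 2 (back): cur=HOME back=0 fwd=1
After 3 (visit(J)): cur=J back=1 fwd=0
After 4 (back): cur=HOME back=0 fwd=1
After 5 (visit(H)): cur=H back=1 fwd=0
After 6 (back): cur=HOME back=0 fwd=1
After 7 (visit(W)): cur=W back=1 fwd=0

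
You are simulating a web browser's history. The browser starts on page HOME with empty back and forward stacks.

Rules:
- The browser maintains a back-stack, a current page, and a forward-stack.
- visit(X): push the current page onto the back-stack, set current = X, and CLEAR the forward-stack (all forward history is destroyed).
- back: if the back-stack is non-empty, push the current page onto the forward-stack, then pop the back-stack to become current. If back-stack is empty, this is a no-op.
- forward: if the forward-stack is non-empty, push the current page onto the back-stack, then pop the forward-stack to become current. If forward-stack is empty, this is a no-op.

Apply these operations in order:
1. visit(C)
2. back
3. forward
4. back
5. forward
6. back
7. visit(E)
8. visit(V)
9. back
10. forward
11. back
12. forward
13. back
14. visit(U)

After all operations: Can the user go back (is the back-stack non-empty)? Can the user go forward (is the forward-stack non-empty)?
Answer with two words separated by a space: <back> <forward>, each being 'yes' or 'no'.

After 1 (visit(C)): cur=C back=1 fwd=0
After 2 (back): cur=HOME back=0 fwd=1
After 3 (forward): cur=C back=1 fwd=0
After 4 (back): cur=HOME back=0 fwd=1
After 5 (forward): cur=C back=1 fwd=0
After 6 (back): cur=HOME back=0 fwd=1
After 7 (visit(E)): cur=E back=1 fwd=0
After 8 (visit(V)): cur=V back=2 fwd=0
After 9 (back): cur=E back=1 fwd=1
After 10 (forward): cur=V back=2 fwd=0
After 11 (back): cur=E back=1 fwd=1
After 12 (forward): cur=V back=2 fwd=0
After 13 (back): cur=E back=1 fwd=1
After 14 (visit(U)): cur=U back=2 fwd=0

Answer: yes no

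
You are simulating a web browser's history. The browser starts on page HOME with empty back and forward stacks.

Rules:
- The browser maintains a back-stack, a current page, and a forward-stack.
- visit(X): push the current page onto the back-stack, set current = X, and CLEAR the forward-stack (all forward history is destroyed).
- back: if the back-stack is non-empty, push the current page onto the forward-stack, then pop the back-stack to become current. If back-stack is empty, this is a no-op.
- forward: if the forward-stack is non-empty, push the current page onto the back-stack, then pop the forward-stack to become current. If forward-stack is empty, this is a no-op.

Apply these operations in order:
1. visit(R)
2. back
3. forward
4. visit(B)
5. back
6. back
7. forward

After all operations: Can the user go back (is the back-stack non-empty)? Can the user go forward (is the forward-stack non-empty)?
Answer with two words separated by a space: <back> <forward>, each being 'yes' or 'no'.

After 1 (visit(R)): cur=R back=1 fwd=0
After 2 (back): cur=HOME back=0 fwd=1
After 3 (forward): cur=R back=1 fwd=0
After 4 (visit(B)): cur=B back=2 fwd=0
After 5 (back): cur=R back=1 fwd=1
After 6 (back): cur=HOME back=0 fwd=2
After 7 (forward): cur=R back=1 fwd=1

Answer: yes yes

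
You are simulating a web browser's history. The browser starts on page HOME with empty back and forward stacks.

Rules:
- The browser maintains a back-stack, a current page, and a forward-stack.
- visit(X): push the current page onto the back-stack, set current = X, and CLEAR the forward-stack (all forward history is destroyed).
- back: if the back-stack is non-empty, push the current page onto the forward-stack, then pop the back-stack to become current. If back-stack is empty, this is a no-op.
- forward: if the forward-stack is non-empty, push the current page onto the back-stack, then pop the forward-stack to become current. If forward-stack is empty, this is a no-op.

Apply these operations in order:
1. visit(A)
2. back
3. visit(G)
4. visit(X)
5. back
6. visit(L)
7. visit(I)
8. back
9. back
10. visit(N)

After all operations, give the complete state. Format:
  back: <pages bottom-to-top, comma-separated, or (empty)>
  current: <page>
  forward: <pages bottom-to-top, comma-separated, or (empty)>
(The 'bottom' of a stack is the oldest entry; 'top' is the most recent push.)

After 1 (visit(A)): cur=A back=1 fwd=0
After 2 (back): cur=HOME back=0 fwd=1
After 3 (visit(G)): cur=G back=1 fwd=0
After 4 (visit(X)): cur=X back=2 fwd=0
After 5 (back): cur=G back=1 fwd=1
After 6 (visit(L)): cur=L back=2 fwd=0
After 7 (visit(I)): cur=I back=3 fwd=0
After 8 (back): cur=L back=2 fwd=1
After 9 (back): cur=G back=1 fwd=2
After 10 (visit(N)): cur=N back=2 fwd=0

Answer: back: HOME,G
current: N
forward: (empty)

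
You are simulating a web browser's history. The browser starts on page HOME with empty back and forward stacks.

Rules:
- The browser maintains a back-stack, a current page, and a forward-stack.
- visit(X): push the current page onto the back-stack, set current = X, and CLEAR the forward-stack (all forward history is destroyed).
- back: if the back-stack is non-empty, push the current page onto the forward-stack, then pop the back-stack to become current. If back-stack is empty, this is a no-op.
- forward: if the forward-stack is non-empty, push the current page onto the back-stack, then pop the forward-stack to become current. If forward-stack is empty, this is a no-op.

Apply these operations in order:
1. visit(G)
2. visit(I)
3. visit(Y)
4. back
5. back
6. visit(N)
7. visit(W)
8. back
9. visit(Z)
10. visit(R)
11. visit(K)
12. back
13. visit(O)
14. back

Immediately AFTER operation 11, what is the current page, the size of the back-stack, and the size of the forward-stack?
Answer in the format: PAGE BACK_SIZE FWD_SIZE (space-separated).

After 1 (visit(G)): cur=G back=1 fwd=0
After 2 (visit(I)): cur=I back=2 fwd=0
After 3 (visit(Y)): cur=Y back=3 fwd=0
After 4 (back): cur=I back=2 fwd=1
After 5 (back): cur=G back=1 fwd=2
After 6 (visit(N)): cur=N back=2 fwd=0
After 7 (visit(W)): cur=W back=3 fwd=0
After 8 (back): cur=N back=2 fwd=1
After 9 (visit(Z)): cur=Z back=3 fwd=0
After 10 (visit(R)): cur=R back=4 fwd=0
After 11 (visit(K)): cur=K back=5 fwd=0

K 5 0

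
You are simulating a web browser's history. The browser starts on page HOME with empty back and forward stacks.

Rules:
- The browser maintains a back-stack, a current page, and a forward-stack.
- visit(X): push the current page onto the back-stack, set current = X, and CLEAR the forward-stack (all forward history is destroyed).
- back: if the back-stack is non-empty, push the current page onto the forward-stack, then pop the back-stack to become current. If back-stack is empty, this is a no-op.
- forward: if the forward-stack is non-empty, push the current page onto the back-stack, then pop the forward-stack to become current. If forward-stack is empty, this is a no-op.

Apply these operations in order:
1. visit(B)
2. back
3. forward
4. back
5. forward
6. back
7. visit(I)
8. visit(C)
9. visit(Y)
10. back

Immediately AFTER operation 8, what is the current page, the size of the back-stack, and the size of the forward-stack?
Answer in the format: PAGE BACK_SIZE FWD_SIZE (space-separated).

After 1 (visit(B)): cur=B back=1 fwd=0
After 2 (back): cur=HOME back=0 fwd=1
After 3 (forward): cur=B back=1 fwd=0
After 4 (back): cur=HOME back=0 fwd=1
After 5 (forward): cur=B back=1 fwd=0
After 6 (back): cur=HOME back=0 fwd=1
After 7 (visit(I)): cur=I back=1 fwd=0
After 8 (visit(C)): cur=C back=2 fwd=0

C 2 0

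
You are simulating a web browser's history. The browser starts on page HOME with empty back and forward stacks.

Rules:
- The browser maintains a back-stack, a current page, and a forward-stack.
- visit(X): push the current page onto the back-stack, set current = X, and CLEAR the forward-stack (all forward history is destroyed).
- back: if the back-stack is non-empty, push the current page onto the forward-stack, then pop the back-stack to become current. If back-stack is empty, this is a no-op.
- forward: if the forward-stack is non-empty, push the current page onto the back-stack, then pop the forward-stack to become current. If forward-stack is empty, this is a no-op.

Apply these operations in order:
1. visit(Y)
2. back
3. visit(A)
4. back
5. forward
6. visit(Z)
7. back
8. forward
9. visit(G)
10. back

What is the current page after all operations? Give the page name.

Answer: Z

Derivation:
After 1 (visit(Y)): cur=Y back=1 fwd=0
After 2 (back): cur=HOME back=0 fwd=1
After 3 (visit(A)): cur=A back=1 fwd=0
After 4 (back): cur=HOME back=0 fwd=1
After 5 (forward): cur=A back=1 fwd=0
After 6 (visit(Z)): cur=Z back=2 fwd=0
After 7 (back): cur=A back=1 fwd=1
After 8 (forward): cur=Z back=2 fwd=0
After 9 (visit(G)): cur=G back=3 fwd=0
After 10 (back): cur=Z back=2 fwd=1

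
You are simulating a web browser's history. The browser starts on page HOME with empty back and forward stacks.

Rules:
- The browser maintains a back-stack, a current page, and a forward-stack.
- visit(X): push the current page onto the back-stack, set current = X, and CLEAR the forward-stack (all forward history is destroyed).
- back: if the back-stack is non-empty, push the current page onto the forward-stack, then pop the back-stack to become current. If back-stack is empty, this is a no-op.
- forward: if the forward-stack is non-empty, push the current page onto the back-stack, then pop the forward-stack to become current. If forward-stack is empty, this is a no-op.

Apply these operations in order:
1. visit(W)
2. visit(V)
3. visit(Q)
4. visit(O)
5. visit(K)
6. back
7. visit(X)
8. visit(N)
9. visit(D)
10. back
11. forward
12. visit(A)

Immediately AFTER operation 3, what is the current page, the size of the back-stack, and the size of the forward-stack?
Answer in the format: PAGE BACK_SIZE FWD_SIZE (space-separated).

After 1 (visit(W)): cur=W back=1 fwd=0
After 2 (visit(V)): cur=V back=2 fwd=0
After 3 (visit(Q)): cur=Q back=3 fwd=0

Q 3 0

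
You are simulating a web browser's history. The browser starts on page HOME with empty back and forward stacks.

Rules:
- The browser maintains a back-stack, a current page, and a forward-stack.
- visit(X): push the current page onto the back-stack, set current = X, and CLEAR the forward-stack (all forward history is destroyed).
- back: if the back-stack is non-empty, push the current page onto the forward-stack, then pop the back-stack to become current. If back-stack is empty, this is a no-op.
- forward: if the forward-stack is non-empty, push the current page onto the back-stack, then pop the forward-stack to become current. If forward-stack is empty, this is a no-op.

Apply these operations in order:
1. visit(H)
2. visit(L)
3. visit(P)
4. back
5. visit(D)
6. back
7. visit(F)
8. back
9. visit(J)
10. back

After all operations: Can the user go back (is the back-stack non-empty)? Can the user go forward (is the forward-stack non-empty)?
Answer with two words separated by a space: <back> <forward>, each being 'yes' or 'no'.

After 1 (visit(H)): cur=H back=1 fwd=0
After 2 (visit(L)): cur=L back=2 fwd=0
After 3 (visit(P)): cur=P back=3 fwd=0
After 4 (back): cur=L back=2 fwd=1
After 5 (visit(D)): cur=D back=3 fwd=0
After 6 (back): cur=L back=2 fwd=1
After 7 (visit(F)): cur=F back=3 fwd=0
After 8 (back): cur=L back=2 fwd=1
After 9 (visit(J)): cur=J back=3 fwd=0
After 10 (back): cur=L back=2 fwd=1

Answer: yes yes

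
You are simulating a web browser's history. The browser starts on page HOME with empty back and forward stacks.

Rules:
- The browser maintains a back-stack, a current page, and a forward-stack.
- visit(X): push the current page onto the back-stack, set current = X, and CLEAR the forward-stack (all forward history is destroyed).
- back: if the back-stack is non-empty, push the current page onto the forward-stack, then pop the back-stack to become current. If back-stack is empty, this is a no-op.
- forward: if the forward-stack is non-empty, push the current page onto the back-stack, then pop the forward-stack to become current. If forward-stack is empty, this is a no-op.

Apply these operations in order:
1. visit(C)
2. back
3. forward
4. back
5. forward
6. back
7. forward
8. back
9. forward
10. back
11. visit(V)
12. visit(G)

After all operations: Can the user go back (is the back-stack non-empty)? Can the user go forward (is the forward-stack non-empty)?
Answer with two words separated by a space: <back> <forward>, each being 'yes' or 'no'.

After 1 (visit(C)): cur=C back=1 fwd=0
After 2 (back): cur=HOME back=0 fwd=1
After 3 (forward): cur=C back=1 fwd=0
After 4 (back): cur=HOME back=0 fwd=1
After 5 (forward): cur=C back=1 fwd=0
After 6 (back): cur=HOME back=0 fwd=1
After 7 (forward): cur=C back=1 fwd=0
After 8 (back): cur=HOME back=0 fwd=1
After 9 (forward): cur=C back=1 fwd=0
After 10 (back): cur=HOME back=0 fwd=1
After 11 (visit(V)): cur=V back=1 fwd=0
After 12 (visit(G)): cur=G back=2 fwd=0

Answer: yes no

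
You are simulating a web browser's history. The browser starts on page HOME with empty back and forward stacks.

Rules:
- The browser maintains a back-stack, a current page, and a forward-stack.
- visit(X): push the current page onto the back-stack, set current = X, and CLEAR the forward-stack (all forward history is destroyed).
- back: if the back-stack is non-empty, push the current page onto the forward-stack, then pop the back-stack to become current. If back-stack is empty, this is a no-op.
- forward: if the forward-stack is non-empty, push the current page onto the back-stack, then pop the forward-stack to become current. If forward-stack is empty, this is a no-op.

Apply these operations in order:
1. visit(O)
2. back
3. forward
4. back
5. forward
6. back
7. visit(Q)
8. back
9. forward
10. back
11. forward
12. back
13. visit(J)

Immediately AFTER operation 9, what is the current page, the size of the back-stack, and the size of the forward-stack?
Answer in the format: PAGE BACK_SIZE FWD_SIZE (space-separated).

After 1 (visit(O)): cur=O back=1 fwd=0
After 2 (back): cur=HOME back=0 fwd=1
After 3 (forward): cur=O back=1 fwd=0
After 4 (back): cur=HOME back=0 fwd=1
After 5 (forward): cur=O back=1 fwd=0
After 6 (back): cur=HOME back=0 fwd=1
After 7 (visit(Q)): cur=Q back=1 fwd=0
After 8 (back): cur=HOME back=0 fwd=1
After 9 (forward): cur=Q back=1 fwd=0

Q 1 0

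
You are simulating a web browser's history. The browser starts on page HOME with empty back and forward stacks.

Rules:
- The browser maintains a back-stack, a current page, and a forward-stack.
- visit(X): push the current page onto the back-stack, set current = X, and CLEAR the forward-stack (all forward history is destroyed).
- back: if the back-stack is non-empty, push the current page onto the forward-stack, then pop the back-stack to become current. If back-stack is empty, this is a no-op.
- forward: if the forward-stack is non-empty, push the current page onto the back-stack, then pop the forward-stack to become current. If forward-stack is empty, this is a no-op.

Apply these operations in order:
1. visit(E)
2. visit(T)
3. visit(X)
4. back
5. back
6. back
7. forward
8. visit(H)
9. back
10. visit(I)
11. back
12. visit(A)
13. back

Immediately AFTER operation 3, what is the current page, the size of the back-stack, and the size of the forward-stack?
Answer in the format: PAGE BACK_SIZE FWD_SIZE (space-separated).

After 1 (visit(E)): cur=E back=1 fwd=0
After 2 (visit(T)): cur=T back=2 fwd=0
After 3 (visit(X)): cur=X back=3 fwd=0

X 3 0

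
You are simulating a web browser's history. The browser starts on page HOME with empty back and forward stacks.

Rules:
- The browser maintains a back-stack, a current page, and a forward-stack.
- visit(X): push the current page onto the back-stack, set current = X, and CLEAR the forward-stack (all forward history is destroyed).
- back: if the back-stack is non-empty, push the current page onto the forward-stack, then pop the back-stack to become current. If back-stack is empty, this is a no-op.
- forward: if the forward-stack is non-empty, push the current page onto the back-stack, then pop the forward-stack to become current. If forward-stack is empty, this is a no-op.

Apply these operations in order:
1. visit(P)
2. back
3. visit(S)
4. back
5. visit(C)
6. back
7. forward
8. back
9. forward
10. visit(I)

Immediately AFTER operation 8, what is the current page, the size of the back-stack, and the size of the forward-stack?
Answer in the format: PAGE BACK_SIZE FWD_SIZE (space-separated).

After 1 (visit(P)): cur=P back=1 fwd=0
After 2 (back): cur=HOME back=0 fwd=1
After 3 (visit(S)): cur=S back=1 fwd=0
After 4 (back): cur=HOME back=0 fwd=1
After 5 (visit(C)): cur=C back=1 fwd=0
After 6 (back): cur=HOME back=0 fwd=1
After 7 (forward): cur=C back=1 fwd=0
After 8 (back): cur=HOME back=0 fwd=1

HOME 0 1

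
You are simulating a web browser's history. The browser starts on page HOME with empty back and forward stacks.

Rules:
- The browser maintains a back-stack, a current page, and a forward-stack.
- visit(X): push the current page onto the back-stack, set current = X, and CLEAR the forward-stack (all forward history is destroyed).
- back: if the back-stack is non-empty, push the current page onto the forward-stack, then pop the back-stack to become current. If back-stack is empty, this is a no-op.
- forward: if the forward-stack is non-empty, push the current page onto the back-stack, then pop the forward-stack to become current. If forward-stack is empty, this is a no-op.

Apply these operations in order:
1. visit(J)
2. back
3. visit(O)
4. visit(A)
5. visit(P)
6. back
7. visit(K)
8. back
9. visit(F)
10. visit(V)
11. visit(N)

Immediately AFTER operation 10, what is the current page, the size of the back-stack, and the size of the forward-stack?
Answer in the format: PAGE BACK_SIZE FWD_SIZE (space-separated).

After 1 (visit(J)): cur=J back=1 fwd=0
After 2 (back): cur=HOME back=0 fwd=1
After 3 (visit(O)): cur=O back=1 fwd=0
After 4 (visit(A)): cur=A back=2 fwd=0
After 5 (visit(P)): cur=P back=3 fwd=0
After 6 (back): cur=A back=2 fwd=1
After 7 (visit(K)): cur=K back=3 fwd=0
After 8 (back): cur=A back=2 fwd=1
After 9 (visit(F)): cur=F back=3 fwd=0
After 10 (visit(V)): cur=V back=4 fwd=0

V 4 0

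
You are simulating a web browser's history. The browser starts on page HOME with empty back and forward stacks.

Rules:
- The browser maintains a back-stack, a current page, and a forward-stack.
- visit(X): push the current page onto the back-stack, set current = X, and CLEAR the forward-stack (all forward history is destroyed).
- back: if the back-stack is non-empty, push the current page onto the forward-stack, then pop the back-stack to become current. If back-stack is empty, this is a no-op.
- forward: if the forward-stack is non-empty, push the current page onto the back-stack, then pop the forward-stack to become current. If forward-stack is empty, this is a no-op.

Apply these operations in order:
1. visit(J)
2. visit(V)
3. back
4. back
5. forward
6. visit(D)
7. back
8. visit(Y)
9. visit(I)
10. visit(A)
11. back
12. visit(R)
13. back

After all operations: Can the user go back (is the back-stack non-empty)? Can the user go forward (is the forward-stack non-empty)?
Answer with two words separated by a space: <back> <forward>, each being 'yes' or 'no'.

Answer: yes yes

Derivation:
After 1 (visit(J)): cur=J back=1 fwd=0
After 2 (visit(V)): cur=V back=2 fwd=0
After 3 (back): cur=J back=1 fwd=1
After 4 (back): cur=HOME back=0 fwd=2
After 5 (forward): cur=J back=1 fwd=1
After 6 (visit(D)): cur=D back=2 fwd=0
After 7 (back): cur=J back=1 fwd=1
After 8 (visit(Y)): cur=Y back=2 fwd=0
After 9 (visit(I)): cur=I back=3 fwd=0
After 10 (visit(A)): cur=A back=4 fwd=0
After 11 (back): cur=I back=3 fwd=1
After 12 (visit(R)): cur=R back=4 fwd=0
After 13 (back): cur=I back=3 fwd=1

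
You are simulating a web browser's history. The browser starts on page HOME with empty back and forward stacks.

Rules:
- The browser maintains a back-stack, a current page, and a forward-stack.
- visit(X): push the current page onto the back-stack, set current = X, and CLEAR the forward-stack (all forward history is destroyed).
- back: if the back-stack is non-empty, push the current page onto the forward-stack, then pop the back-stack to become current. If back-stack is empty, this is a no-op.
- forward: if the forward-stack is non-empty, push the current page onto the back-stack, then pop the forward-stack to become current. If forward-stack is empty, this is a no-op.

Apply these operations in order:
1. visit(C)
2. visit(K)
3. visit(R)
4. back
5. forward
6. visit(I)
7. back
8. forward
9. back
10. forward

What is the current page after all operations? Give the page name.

Answer: I

Derivation:
After 1 (visit(C)): cur=C back=1 fwd=0
After 2 (visit(K)): cur=K back=2 fwd=0
After 3 (visit(R)): cur=R back=3 fwd=0
After 4 (back): cur=K back=2 fwd=1
After 5 (forward): cur=R back=3 fwd=0
After 6 (visit(I)): cur=I back=4 fwd=0
After 7 (back): cur=R back=3 fwd=1
After 8 (forward): cur=I back=4 fwd=0
After 9 (back): cur=R back=3 fwd=1
After 10 (forward): cur=I back=4 fwd=0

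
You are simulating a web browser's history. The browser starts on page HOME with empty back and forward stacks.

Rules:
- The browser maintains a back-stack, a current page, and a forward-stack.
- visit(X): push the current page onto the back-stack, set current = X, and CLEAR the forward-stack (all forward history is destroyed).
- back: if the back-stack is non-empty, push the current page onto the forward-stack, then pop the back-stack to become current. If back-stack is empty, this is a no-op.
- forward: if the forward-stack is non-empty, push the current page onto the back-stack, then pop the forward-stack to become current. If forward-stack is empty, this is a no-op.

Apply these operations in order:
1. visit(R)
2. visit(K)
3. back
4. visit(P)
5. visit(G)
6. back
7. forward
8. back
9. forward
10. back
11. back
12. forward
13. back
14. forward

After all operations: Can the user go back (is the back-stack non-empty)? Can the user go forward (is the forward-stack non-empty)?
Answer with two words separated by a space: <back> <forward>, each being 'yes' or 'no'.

Answer: yes yes

Derivation:
After 1 (visit(R)): cur=R back=1 fwd=0
After 2 (visit(K)): cur=K back=2 fwd=0
After 3 (back): cur=R back=1 fwd=1
After 4 (visit(P)): cur=P back=2 fwd=0
After 5 (visit(G)): cur=G back=3 fwd=0
After 6 (back): cur=P back=2 fwd=1
After 7 (forward): cur=G back=3 fwd=0
After 8 (back): cur=P back=2 fwd=1
After 9 (forward): cur=G back=3 fwd=0
After 10 (back): cur=P back=2 fwd=1
After 11 (back): cur=R back=1 fwd=2
After 12 (forward): cur=P back=2 fwd=1
After 13 (back): cur=R back=1 fwd=2
After 14 (forward): cur=P back=2 fwd=1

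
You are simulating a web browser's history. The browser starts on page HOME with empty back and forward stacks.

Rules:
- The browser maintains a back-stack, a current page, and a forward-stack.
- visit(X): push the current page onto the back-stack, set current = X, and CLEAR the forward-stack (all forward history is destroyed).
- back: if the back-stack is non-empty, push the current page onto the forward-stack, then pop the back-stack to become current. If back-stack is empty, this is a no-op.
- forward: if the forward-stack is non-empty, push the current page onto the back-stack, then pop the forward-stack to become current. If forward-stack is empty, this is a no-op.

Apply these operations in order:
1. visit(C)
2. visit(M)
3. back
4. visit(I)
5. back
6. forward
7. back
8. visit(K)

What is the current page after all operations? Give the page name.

Answer: K

Derivation:
After 1 (visit(C)): cur=C back=1 fwd=0
After 2 (visit(M)): cur=M back=2 fwd=0
After 3 (back): cur=C back=1 fwd=1
After 4 (visit(I)): cur=I back=2 fwd=0
After 5 (back): cur=C back=1 fwd=1
After 6 (forward): cur=I back=2 fwd=0
After 7 (back): cur=C back=1 fwd=1
After 8 (visit(K)): cur=K back=2 fwd=0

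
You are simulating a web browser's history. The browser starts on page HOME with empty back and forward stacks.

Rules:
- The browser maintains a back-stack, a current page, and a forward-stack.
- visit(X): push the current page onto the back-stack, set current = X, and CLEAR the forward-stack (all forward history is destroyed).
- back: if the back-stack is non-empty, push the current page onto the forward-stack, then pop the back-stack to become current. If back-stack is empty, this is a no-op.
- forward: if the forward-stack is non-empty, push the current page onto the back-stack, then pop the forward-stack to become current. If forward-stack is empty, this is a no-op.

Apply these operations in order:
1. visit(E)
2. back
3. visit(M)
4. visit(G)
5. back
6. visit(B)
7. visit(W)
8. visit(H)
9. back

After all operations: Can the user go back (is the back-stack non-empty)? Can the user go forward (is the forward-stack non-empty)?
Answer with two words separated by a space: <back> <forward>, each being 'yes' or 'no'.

After 1 (visit(E)): cur=E back=1 fwd=0
After 2 (back): cur=HOME back=0 fwd=1
After 3 (visit(M)): cur=M back=1 fwd=0
After 4 (visit(G)): cur=G back=2 fwd=0
After 5 (back): cur=M back=1 fwd=1
After 6 (visit(B)): cur=B back=2 fwd=0
After 7 (visit(W)): cur=W back=3 fwd=0
After 8 (visit(H)): cur=H back=4 fwd=0
After 9 (back): cur=W back=3 fwd=1

Answer: yes yes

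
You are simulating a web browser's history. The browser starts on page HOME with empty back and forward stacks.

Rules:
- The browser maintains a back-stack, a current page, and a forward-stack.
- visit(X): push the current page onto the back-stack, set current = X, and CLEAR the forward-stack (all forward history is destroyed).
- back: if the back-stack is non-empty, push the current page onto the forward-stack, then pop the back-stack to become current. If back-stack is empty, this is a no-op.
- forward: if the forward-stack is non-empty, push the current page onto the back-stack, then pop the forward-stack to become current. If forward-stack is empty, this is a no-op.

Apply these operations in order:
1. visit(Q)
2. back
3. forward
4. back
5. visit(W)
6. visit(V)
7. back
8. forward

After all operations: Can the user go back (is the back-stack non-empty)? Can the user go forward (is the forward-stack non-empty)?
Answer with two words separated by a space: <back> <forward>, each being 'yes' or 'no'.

Answer: yes no

Derivation:
After 1 (visit(Q)): cur=Q back=1 fwd=0
After 2 (back): cur=HOME back=0 fwd=1
After 3 (forward): cur=Q back=1 fwd=0
After 4 (back): cur=HOME back=0 fwd=1
After 5 (visit(W)): cur=W back=1 fwd=0
After 6 (visit(V)): cur=V back=2 fwd=0
After 7 (back): cur=W back=1 fwd=1
After 8 (forward): cur=V back=2 fwd=0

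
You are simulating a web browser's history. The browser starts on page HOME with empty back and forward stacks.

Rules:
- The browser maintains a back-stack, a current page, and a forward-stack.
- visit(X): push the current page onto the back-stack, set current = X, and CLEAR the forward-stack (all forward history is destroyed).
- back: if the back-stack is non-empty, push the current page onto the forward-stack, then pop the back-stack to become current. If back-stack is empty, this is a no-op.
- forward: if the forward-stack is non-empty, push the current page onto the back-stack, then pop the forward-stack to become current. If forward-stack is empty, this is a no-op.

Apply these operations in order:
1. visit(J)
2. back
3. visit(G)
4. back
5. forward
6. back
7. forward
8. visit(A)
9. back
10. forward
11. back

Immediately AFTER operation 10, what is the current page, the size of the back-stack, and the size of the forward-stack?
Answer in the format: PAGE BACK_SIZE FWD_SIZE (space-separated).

After 1 (visit(J)): cur=J back=1 fwd=0
After 2 (back): cur=HOME back=0 fwd=1
After 3 (visit(G)): cur=G back=1 fwd=0
After 4 (back): cur=HOME back=0 fwd=1
After 5 (forward): cur=G back=1 fwd=0
After 6 (back): cur=HOME back=0 fwd=1
After 7 (forward): cur=G back=1 fwd=0
After 8 (visit(A)): cur=A back=2 fwd=0
After 9 (back): cur=G back=1 fwd=1
After 10 (forward): cur=A back=2 fwd=0

A 2 0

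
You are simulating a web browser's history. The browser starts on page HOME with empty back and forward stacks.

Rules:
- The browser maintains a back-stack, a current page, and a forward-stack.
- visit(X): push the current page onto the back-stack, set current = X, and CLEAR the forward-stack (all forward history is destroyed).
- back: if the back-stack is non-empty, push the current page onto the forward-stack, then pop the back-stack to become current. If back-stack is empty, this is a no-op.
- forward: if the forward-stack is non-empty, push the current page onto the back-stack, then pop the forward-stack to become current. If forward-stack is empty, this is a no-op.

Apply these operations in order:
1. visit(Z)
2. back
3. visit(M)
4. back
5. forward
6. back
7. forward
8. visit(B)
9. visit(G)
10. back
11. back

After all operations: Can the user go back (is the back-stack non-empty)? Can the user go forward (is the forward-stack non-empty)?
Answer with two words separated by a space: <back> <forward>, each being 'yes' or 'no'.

After 1 (visit(Z)): cur=Z back=1 fwd=0
After 2 (back): cur=HOME back=0 fwd=1
After 3 (visit(M)): cur=M back=1 fwd=0
After 4 (back): cur=HOME back=0 fwd=1
After 5 (forward): cur=M back=1 fwd=0
After 6 (back): cur=HOME back=0 fwd=1
After 7 (forward): cur=M back=1 fwd=0
After 8 (visit(B)): cur=B back=2 fwd=0
After 9 (visit(G)): cur=G back=3 fwd=0
After 10 (back): cur=B back=2 fwd=1
After 11 (back): cur=M back=1 fwd=2

Answer: yes yes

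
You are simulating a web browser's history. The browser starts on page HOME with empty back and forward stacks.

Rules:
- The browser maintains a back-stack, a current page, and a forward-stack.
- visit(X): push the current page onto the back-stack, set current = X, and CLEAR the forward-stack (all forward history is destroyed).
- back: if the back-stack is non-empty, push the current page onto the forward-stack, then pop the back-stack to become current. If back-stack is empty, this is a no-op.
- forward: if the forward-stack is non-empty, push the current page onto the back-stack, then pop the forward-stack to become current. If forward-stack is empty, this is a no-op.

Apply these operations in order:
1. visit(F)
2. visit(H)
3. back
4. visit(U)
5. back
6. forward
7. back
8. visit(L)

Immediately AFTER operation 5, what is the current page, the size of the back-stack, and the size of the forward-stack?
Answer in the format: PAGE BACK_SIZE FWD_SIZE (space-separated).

After 1 (visit(F)): cur=F back=1 fwd=0
After 2 (visit(H)): cur=H back=2 fwd=0
After 3 (back): cur=F back=1 fwd=1
After 4 (visit(U)): cur=U back=2 fwd=0
After 5 (back): cur=F back=1 fwd=1

F 1 1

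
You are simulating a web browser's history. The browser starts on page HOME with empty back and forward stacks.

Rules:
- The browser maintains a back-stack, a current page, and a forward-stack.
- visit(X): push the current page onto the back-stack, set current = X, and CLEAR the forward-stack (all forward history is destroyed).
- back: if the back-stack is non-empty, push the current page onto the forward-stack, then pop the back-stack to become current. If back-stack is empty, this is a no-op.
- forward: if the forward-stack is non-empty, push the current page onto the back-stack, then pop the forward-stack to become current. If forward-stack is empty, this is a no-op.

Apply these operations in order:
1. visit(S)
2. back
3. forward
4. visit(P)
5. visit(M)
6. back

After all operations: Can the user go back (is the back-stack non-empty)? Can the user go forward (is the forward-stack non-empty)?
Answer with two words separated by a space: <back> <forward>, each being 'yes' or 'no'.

Answer: yes yes

Derivation:
After 1 (visit(S)): cur=S back=1 fwd=0
After 2 (back): cur=HOME back=0 fwd=1
After 3 (forward): cur=S back=1 fwd=0
After 4 (visit(P)): cur=P back=2 fwd=0
After 5 (visit(M)): cur=M back=3 fwd=0
After 6 (back): cur=P back=2 fwd=1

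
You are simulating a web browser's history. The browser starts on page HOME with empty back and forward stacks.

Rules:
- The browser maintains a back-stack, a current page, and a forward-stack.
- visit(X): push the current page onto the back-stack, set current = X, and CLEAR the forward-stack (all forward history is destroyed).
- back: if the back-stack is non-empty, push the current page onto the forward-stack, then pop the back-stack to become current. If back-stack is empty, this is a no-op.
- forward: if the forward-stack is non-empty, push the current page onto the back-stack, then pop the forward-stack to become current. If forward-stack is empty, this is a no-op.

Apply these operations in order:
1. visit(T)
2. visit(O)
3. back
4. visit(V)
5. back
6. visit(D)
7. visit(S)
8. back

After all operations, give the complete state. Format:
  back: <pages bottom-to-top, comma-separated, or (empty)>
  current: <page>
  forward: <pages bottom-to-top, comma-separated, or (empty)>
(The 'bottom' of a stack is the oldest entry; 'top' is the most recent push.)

Answer: back: HOME,T
current: D
forward: S

Derivation:
After 1 (visit(T)): cur=T back=1 fwd=0
After 2 (visit(O)): cur=O back=2 fwd=0
After 3 (back): cur=T back=1 fwd=1
After 4 (visit(V)): cur=V back=2 fwd=0
After 5 (back): cur=T back=1 fwd=1
After 6 (visit(D)): cur=D back=2 fwd=0
After 7 (visit(S)): cur=S back=3 fwd=0
After 8 (back): cur=D back=2 fwd=1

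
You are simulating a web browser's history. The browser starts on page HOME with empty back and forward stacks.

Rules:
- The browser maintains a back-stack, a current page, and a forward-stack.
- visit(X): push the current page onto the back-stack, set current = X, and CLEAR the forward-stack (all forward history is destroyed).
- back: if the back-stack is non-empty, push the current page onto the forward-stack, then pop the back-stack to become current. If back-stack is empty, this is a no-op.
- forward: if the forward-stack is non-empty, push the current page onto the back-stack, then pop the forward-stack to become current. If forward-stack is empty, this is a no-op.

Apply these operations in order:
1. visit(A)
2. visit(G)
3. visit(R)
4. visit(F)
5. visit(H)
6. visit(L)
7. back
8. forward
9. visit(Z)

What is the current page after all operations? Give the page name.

Answer: Z

Derivation:
After 1 (visit(A)): cur=A back=1 fwd=0
After 2 (visit(G)): cur=G back=2 fwd=0
After 3 (visit(R)): cur=R back=3 fwd=0
After 4 (visit(F)): cur=F back=4 fwd=0
After 5 (visit(H)): cur=H back=5 fwd=0
After 6 (visit(L)): cur=L back=6 fwd=0
After 7 (back): cur=H back=5 fwd=1
After 8 (forward): cur=L back=6 fwd=0
After 9 (visit(Z)): cur=Z back=7 fwd=0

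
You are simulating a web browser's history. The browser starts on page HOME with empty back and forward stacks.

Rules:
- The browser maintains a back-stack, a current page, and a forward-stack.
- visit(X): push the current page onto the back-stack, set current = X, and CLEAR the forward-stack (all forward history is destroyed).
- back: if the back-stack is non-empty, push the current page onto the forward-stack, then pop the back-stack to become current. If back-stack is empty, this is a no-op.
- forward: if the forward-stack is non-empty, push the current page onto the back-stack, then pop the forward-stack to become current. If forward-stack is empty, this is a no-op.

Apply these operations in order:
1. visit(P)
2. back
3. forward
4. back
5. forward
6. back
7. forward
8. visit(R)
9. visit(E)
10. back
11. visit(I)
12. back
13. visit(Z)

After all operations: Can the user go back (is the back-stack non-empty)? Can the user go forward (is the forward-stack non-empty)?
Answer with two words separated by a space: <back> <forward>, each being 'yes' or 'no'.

After 1 (visit(P)): cur=P back=1 fwd=0
After 2 (back): cur=HOME back=0 fwd=1
After 3 (forward): cur=P back=1 fwd=0
After 4 (back): cur=HOME back=0 fwd=1
After 5 (forward): cur=P back=1 fwd=0
After 6 (back): cur=HOME back=0 fwd=1
After 7 (forward): cur=P back=1 fwd=0
After 8 (visit(R)): cur=R back=2 fwd=0
After 9 (visit(E)): cur=E back=3 fwd=0
After 10 (back): cur=R back=2 fwd=1
After 11 (visit(I)): cur=I back=3 fwd=0
After 12 (back): cur=R back=2 fwd=1
After 13 (visit(Z)): cur=Z back=3 fwd=0

Answer: yes no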